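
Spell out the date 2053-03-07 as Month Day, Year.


ISO 2053-03-07 parses as year=2053, month=03, day=07
Month 3 -> March

March 7, 2053


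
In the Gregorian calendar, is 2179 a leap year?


Gregorian leap year rule: divisible by 4, but not by 100, unless also by 400.
2179 is not divisible by 4 -> not a leap year

No


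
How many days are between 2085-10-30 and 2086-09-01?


From 2085-10-30 to 2086-09-01
2085-10-30: days before October = 31 + 28 + 31 + 30 + 31 + 30 + 31 + 31 + 30 = 273 (2085 is not a leap year); day of year = 273 + 30 = 303
2086-09-01: days before September = 31 + 28 + 31 + 30 + 31 + 30 + 31 + 31 = 243 (2086 is not a leap year); day of year = 243 + 1 = 244
Rest of 2085: 365 - 303 = 62
Total = 62 + 244 = 306

306 days


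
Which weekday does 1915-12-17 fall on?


Date: December 17, 1915
Anchor: Jan 1, 1915. With p = 1915 - 1 = 1914: (p + p//4 - p//100 + p//400) mod 7 = (1914 + 478 - 19 + 4) mod 7 = 2377 mod 7 = 4 -> Friday (Mon=0 ... Sun=6)
Days before December (Jan-Nov): 334; offset = 334 + 17 - 1 = 350
Weekday index = (4 + 350) mod 7 = 4

Day of the week: Friday


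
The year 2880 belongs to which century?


Century = (year - 1) // 100 + 1
= (2880 - 1) // 100 + 1
= 2879 // 100 + 1
= 28 + 1

29th century


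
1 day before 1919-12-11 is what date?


Start: 1919-12-11, subtract 1 day
11 - 1 = 10 stays within December 1919

Result: 1919-12-10


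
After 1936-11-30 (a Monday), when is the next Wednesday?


Current: Monday
Target: Wednesday
Days ahead: 2

Next Wednesday: 1936-12-02


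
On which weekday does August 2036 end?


August 2036 has 31 days
Anchor: Jan 1, 2036. With p = 2036 - 1 = 2035: (p + p//4 - p//100 + p//400) mod 7 = (2035 + 508 - 20 + 5) mod 7 = 2528 mod 7 = 1 -> Tuesday (Mon=0 ... Sun=6)
Days before August (Jan-Jul): 213; August 1 index = (1 + 213) mod 7 = 4 -> Friday
Last day offset: 31 - 1 = 30 days
Weekday index = (4 + 30) mod 7 = 6

Sunday, August 31


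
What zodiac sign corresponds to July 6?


Date: July 6
Conventional tropical zodiac dates: Cancer from June 21 onward; Leo starts July 23
July 6 falls within the Cancer range

Cancer


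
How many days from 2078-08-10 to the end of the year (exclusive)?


Day of year: 222 of 365
Remaining = 365 - 222

143 days


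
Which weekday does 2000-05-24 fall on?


Date: May 24, 2000
Anchor: Jan 1, 2000. With p = 2000 - 1 = 1999: (p + p//4 - p//100 + p//400) mod 7 = (1999 + 499 - 19 + 4) mod 7 = 2483 mod 7 = 5 -> Saturday (Mon=0 ... Sun=6)
Days before May (Jan-Apr): 121; offset = 121 + 24 - 1 = 144
Weekday index = (5 + 144) mod 7 = 2

Day of the week: Wednesday


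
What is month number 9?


Month 9 of 12

September


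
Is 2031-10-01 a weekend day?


Anchor: Jan 1, 2031. With p = 2031 - 1 = 2030: (p + p//4 - p//100 + p//400) mod 7 = (2030 + 507 - 20 + 5) mod 7 = 2522 mod 7 = 2 -> Wednesday (Mon=0 ... Sun=6)
Day of year: 274; offset = 273
Weekday index = (2 + 273) mod 7 = 2 -> Wednesday
Weekend days: Saturday, Sunday

No


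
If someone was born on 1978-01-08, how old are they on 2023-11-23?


Birth: 1978-01-08
Reference: 2023-11-23
Year difference: 2023 - 1978 = 45

45 years old


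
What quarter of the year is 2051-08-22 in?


Month: August (month 8)
Q1: Jan-Mar, Q2: Apr-Jun, Q3: Jul-Sep, Q4: Oct-Dec

Q3


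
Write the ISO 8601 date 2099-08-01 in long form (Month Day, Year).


ISO 2099-08-01 parses as year=2099, month=08, day=01
Month 8 -> August

August 1, 2099


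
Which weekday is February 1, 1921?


Target: February 1, 1921
Anchor: Jan 1, 1921. With p = 1921 - 1 = 1920: (p + p//4 - p//100 + p//400) mod 7 = (1920 + 480 - 19 + 4) mod 7 = 2385 mod 7 = 5 -> Saturday (Mon=0 ... Sun=6)
Days before February (Jan): 31 days
Weekday index = (5 + 31) mod 7 = 1

Tuesday


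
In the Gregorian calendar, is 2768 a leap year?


Gregorian leap year rule: divisible by 4, but not by 100, unless also by 400.
2768 is divisible by 4 but not 100 -> leap year

Yes


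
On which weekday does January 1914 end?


January 1914 has 31 days
Anchor: Jan 1, 1914. With p = 1914 - 1 = 1913: (p + p//4 - p//100 + p//400) mod 7 = (1913 + 478 - 19 + 4) mod 7 = 2376 mod 7 = 3 -> Thursday (Mon=0 ... Sun=6)
January 1 is the anchor itself -> Thursday
Last day offset: 31 - 1 = 30 days
Weekday index = (3 + 30) mod 7 = 5

Saturday, January 31


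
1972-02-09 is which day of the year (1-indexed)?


Date: February 9, 1972
Days in months 1 through 1: 31
Plus 9 days in February

Day of year: 40


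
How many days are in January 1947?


January 1947

31 days


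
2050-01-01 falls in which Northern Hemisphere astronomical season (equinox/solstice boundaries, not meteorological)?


Date: January 1
Astronomical Winter (approx.; exact equinox/solstice day varies by year): December 21 to March 19
January 1 falls within the Winter window

Winter


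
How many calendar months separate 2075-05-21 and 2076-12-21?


From May 2075 to December 2076
1 year * 12 = 12 months, plus 7 months = 19

19 months


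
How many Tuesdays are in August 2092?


August 2092 has 31 days
Anchor: Jan 1, 2092. With p = 2092 - 1 = 2091: (p + p//4 - p//100 + p//400) mod 7 = (2091 + 522 - 20 + 5) mod 7 = 2598 mod 7 = 1 -> Tuesday (Mon=0 ... Sun=6)
Days before August (Jan-Jul): 213; August 1 index = (1 + 213) mod 7 = 4 -> Friday
First Tuesday is August 5
Tuesdays: 5, 12, 19, 26

4 Tuesdays


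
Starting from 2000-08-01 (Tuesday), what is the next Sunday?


Current: Tuesday
Target: Sunday
Days ahead: 5

Next Sunday: 2000-08-06


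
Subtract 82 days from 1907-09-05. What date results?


Start: 1907-09-05, subtract 82 days
Back 5 days from September 5 reaches August 31, 1907 -> 77 left
August 1907 has 31 days -> back to July 31, 1907 -> 46 left
July 1907 has 31 days -> back to June 30, 1907 -> 15 left
June 1907: 30 - 15 = 15 -> lands on June 15

Result: 1907-06-15


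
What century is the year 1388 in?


Century = (year - 1) // 100 + 1
= (1388 - 1) // 100 + 1
= 1387 // 100 + 1
= 13 + 1

14th century


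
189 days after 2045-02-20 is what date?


Start: 2045-02-20, add 189 days
February 2045 has 28 days: 28 - 20 = 8 days to February 28 -> 181 left
March 2045 has 31 days -> 150 left
April 2045 has 30 days -> 120 left
May 2045 has 31 days -> 89 left
June 2045 has 30 days -> 59 left
July 2045 has 31 days -> 28 left
August 2045: 28 <= 31 -> lands on August 28

Result: 2045-08-28


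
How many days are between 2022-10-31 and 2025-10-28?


From 2022-10-31 to 2025-10-28
2022-10-31: days before October = 31 + 28 + 31 + 30 + 31 + 30 + 31 + 31 + 30 = 273 (2022 is not a leap year); day of year = 273 + 31 = 304
2025-10-28: days before October = 31 + 28 + 31 + 30 + 31 + 30 + 31 + 31 + 30 = 273 (2025 is not a leap year); day of year = 273 + 28 = 301
Rest of 2022: 365 - 304 = 61
Full years 2023 (365), 2024 (366): 731
Total = 61 + 731 + 301 = 1093

1093 days


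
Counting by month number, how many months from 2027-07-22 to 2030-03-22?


From July 2027 to March 2030
3 years * 12 = 36 months, minus 4 months = 32

32 months


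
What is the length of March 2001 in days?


March 2001

31 days


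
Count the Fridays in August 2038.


August 2038 has 31 days
Anchor: Jan 1, 2038. With p = 2038 - 1 = 2037: (p + p//4 - p//100 + p//400) mod 7 = (2037 + 509 - 20 + 5) mod 7 = 2531 mod 7 = 4 -> Friday (Mon=0 ... Sun=6)
Days before August (Jan-Jul): 212; August 1 index = (4 + 212) mod 7 = 6 -> Sunday
First Friday is August 6
Fridays: 6, 13, 20, 27

4 Fridays


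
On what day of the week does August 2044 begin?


Target: August 1, 2044
Anchor: Jan 1, 2044. With p = 2044 - 1 = 2043: (p + p//4 - p//100 + p//400) mod 7 = (2043 + 510 - 20 + 5) mod 7 = 2538 mod 7 = 4 -> Friday (Mon=0 ... Sun=6)
Days before August (Jan-Jul): 213 days
Weekday index = (4 + 213) mod 7 = 0

Monday


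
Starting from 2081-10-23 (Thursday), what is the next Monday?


Current: Thursday
Target: Monday
Days ahead: 4

Next Monday: 2081-10-27


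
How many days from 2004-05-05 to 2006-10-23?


From 2004-05-05 to 2006-10-23
2004-05-05: days before May = 31 + 29 + 31 + 30 = 121 (2004 is a leap year); day of year = 121 + 5 = 126
2006-10-23: days before October = 31 + 28 + 31 + 30 + 31 + 30 + 31 + 31 + 30 = 273 (2006 is not a leap year); day of year = 273 + 23 = 296
Rest of 2004: 366 - 126 = 240
Full years 2005 (365): 365
Total = 240 + 365 + 296 = 901

901 days


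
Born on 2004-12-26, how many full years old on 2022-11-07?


Birth: 2004-12-26
Reference: 2022-11-07
Year difference: 2022 - 2004 = 18
Birthday not yet reached in 2022, subtract 1

17 years old


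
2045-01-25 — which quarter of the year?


Month: January (month 1)
Q1: Jan-Mar, Q2: Apr-Jun, Q3: Jul-Sep, Q4: Oct-Dec

Q1


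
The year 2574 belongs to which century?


Century = (year - 1) // 100 + 1
= (2574 - 1) // 100 + 1
= 2573 // 100 + 1
= 25 + 1

26th century


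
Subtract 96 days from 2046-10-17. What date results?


Start: 2046-10-17, subtract 96 days
Back 17 days from October 17 reaches September 30, 2046 -> 79 left
September 2046 has 30 days -> back to August 31, 2046 -> 49 left
August 2046 has 31 days -> back to July 31, 2046 -> 18 left
July 2046: 31 - 18 = 13 -> lands on July 13

Result: 2046-07-13


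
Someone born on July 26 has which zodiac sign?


Date: July 26
Conventional tropical zodiac dates: Leo from July 23 onward; Virgo starts August 23
July 26 falls within the Leo range

Leo


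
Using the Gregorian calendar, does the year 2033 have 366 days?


Gregorian leap year rule: divisible by 4, but not by 100, unless also by 400.
2033 is not divisible by 4 -> not a leap year

No


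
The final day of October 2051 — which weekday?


October 2051 has 31 days
Anchor: Jan 1, 2051. With p = 2051 - 1 = 2050: (p + p//4 - p//100 + p//400) mod 7 = (2050 + 512 - 20 + 5) mod 7 = 2547 mod 7 = 6 -> Sunday (Mon=0 ... Sun=6)
Days before October (Jan-Sep): 273; October 1 index = (6 + 273) mod 7 = 6 -> Sunday
Last day offset: 31 - 1 = 30 days
Weekday index = (6 + 30) mod 7 = 1

Tuesday, October 31


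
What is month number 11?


Month 11 of 12

November


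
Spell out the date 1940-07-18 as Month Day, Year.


ISO 1940-07-18 parses as year=1940, month=07, day=18
Month 7 -> July

July 18, 1940


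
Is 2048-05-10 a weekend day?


Anchor: Jan 1, 2048. With p = 2048 - 1 = 2047: (p + p//4 - p//100 + p//400) mod 7 = (2047 + 511 - 20 + 5) mod 7 = 2543 mod 7 = 2 -> Wednesday (Mon=0 ... Sun=6)
Day of year: 131; offset = 130
Weekday index = (2 + 130) mod 7 = 6 -> Sunday
Weekend days: Saturday, Sunday

Yes


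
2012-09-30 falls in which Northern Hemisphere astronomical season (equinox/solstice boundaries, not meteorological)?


Date: September 30
Astronomical Autumn (approx.; exact equinox/solstice day varies by year): September 22 to December 20
September 30 falls within the Autumn window

Autumn


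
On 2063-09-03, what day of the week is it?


Date: September 3, 2063
Anchor: Jan 1, 2063. With p = 2063 - 1 = 2062: (p + p//4 - p//100 + p//400) mod 7 = (2062 + 515 - 20 + 5) mod 7 = 2562 mod 7 = 0 -> Monday (Mon=0 ... Sun=6)
Days before September (Jan-Aug): 243; offset = 243 + 3 - 1 = 245
Weekday index = (0 + 245) mod 7 = 0

Day of the week: Monday


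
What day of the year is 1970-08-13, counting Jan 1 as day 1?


Date: August 13, 1970
Days in months 1 through 7: 212
Plus 13 days in August

Day of year: 225


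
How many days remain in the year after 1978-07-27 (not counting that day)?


Day of year: 208 of 365
Remaining = 365 - 208

157 days


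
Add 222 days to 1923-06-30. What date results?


Start: 1923-06-30, add 222 days
June 30 is the last day of June 1923 -> 222 left
July 1923 has 31 days -> 191 left
August 1923 has 31 days -> 160 left
September 1923 has 30 days -> 130 left
October 1923 has 31 days -> 99 left
November 1923 has 30 days -> 69 left
December 1923 has 31 days -> 38 left
January 1924 has 31 days -> 7 left
February 1924: 7 <= 29 -> lands on February 7

Result: 1924-02-07


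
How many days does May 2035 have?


May 2035

31 days


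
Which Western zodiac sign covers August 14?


Date: August 14
Conventional tropical zodiac dates: Leo from July 23 onward; Virgo starts August 23
August 14 falls within the Leo range

Leo


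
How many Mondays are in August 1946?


August 1946 has 31 days
Anchor: Jan 1, 1946. With p = 1946 - 1 = 1945: (p + p//4 - p//100 + p//400) mod 7 = (1945 + 486 - 19 + 4) mod 7 = 2416 mod 7 = 1 -> Tuesday (Mon=0 ... Sun=6)
Days before August (Jan-Jul): 212; August 1 index = (1 + 212) mod 7 = 3 -> Thursday
First Monday is August 5
Mondays: 5, 12, 19, 26

4 Mondays


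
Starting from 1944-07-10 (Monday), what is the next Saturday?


Current: Monday
Target: Saturday
Days ahead: 5

Next Saturday: 1944-07-15


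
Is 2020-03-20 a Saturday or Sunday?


Anchor: Jan 1, 2020. With p = 2020 - 1 = 2019: (p + p//4 - p//100 + p//400) mod 7 = (2019 + 504 - 20 + 5) mod 7 = 2508 mod 7 = 2 -> Wednesday (Mon=0 ... Sun=6)
Day of year: 80; offset = 79
Weekday index = (2 + 79) mod 7 = 4 -> Friday
Weekend days: Saturday, Sunday

No


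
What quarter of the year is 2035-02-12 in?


Month: February (month 2)
Q1: Jan-Mar, Q2: Apr-Jun, Q3: Jul-Sep, Q4: Oct-Dec

Q1


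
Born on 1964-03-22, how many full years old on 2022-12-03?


Birth: 1964-03-22
Reference: 2022-12-03
Year difference: 2022 - 1964 = 58

58 years old


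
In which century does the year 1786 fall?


Century = (year - 1) // 100 + 1
= (1786 - 1) // 100 + 1
= 1785 // 100 + 1
= 17 + 1

18th century


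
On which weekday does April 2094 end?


April 2094 has 30 days
Anchor: Jan 1, 2094. With p = 2094 - 1 = 2093: (p + p//4 - p//100 + p//400) mod 7 = (2093 + 523 - 20 + 5) mod 7 = 2601 mod 7 = 4 -> Friday (Mon=0 ... Sun=6)
Days before April (Jan-Mar): 90; April 1 index = (4 + 90) mod 7 = 3 -> Thursday
Last day offset: 30 - 1 = 29 days
Weekday index = (3 + 29) mod 7 = 4

Friday, April 30


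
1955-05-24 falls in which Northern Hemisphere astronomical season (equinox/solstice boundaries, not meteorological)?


Date: May 24
Astronomical Spring (approx.; exact equinox/solstice day varies by year): March 20 to June 20
May 24 falls within the Spring window

Spring


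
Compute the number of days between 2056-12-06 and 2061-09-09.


From 2056-12-06 to 2061-09-09
2056-12-06: days before December = 31 + 29 + 31 + 30 + 31 + 30 + 31 + 31 + 30 + 31 + 30 = 335 (2056 is a leap year); day of year = 335 + 6 = 341
2061-09-09: days before September = 31 + 28 + 31 + 30 + 31 + 30 + 31 + 31 = 243 (2061 is not a leap year); day of year = 243 + 9 = 252
Rest of 2056: 366 - 341 = 25
Full years 2057 (365), 2058 (365), 2059 (365), 2060 (366): 1461
Total = 25 + 1461 + 252 = 1738

1738 days


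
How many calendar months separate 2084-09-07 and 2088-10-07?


From September 2084 to October 2088
4 years * 12 = 48 months, plus 1 month = 49

49 months


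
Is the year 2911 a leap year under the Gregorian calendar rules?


Gregorian leap year rule: divisible by 4, but not by 100, unless also by 400.
2911 is not divisible by 4 -> not a leap year

No


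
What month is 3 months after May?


May is month 5
5 + 3 = 8

August


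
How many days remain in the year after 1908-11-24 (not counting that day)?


Day of year: 329 of 366
Remaining = 366 - 329

37 days


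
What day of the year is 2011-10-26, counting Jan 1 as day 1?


Date: October 26, 2011
Days in months 1 through 9: 273
Plus 26 days in October

Day of year: 299


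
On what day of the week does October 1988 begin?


Target: October 1, 1988
Anchor: Jan 1, 1988. With p = 1988 - 1 = 1987: (p + p//4 - p//100 + p//400) mod 7 = (1987 + 496 - 19 + 4) mod 7 = 2468 mod 7 = 4 -> Friday (Mon=0 ... Sun=6)
Days before October (Jan-Sep): 274 days
Weekday index = (4 + 274) mod 7 = 5

Saturday


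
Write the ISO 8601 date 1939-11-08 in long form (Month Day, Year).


ISO 1939-11-08 parses as year=1939, month=11, day=08
Month 11 -> November

November 8, 1939


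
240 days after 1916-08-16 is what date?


Start: 1916-08-16, add 240 days
August 1916 has 31 days: 31 - 16 = 15 days to August 31 -> 225 left
September 1916 has 30 days -> 195 left
October 1916 has 31 days -> 164 left
November 1916 has 30 days -> 134 left
December 1916 has 31 days -> 103 left
January 1917 has 31 days -> 72 left
February 1917 has 28 days -> 44 left
March 1917 has 31 days -> 13 left
April 1917: 13 <= 30 -> lands on April 13

Result: 1917-04-13


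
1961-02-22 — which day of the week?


Date: February 22, 1961
Anchor: Jan 1, 1961. With p = 1961 - 1 = 1960: (p + p//4 - p//100 + p//400) mod 7 = (1960 + 490 - 19 + 4) mod 7 = 2435 mod 7 = 6 -> Sunday (Mon=0 ... Sun=6)
Days before February (Jan): 31; offset = 31 + 22 - 1 = 52
Weekday index = (6 + 52) mod 7 = 2

Day of the week: Wednesday


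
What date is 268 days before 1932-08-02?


Start: 1932-08-02, subtract 268 days
Back 2 days from August 2 reaches July 31, 1932 -> 266 left
July 1932 has 31 days -> back to June 30, 1932 -> 235 left
June 1932 has 30 days -> back to May 31, 1932 -> 205 left
May 1932 has 31 days -> back to April 30, 1932 -> 174 left
April 1932 has 30 days -> back to March 31, 1932 -> 144 left
March 1932 has 31 days -> back to February 29, 1932 -> 113 left
February 1932 has 29 days -> back to January 31, 1932 -> 84 left
January 1932 has 31 days -> back to December 31, 1931 -> 53 left
December 1931 has 31 days -> back to November 30, 1931 -> 22 left
November 1931: 30 - 22 = 8 -> lands on November 8

Result: 1931-11-08


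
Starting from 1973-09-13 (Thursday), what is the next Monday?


Current: Thursday
Target: Monday
Days ahead: 4

Next Monday: 1973-09-17


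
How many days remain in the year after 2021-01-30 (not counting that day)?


Day of year: 30 of 365
Remaining = 365 - 30

335 days


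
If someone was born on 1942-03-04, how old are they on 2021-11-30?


Birth: 1942-03-04
Reference: 2021-11-30
Year difference: 2021 - 1942 = 79

79 years old


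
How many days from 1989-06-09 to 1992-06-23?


From 1989-06-09 to 1992-06-23
1989-06-09: days before June = 31 + 28 + 31 + 30 + 31 = 151 (1989 is not a leap year); day of year = 151 + 9 = 160
1992-06-23: days before June = 31 + 29 + 31 + 30 + 31 = 152 (1992 is a leap year); day of year = 152 + 23 = 175
Rest of 1989: 365 - 160 = 205
Full years 1990 (365), 1991 (365): 730
Total = 205 + 730 + 175 = 1110

1110 days


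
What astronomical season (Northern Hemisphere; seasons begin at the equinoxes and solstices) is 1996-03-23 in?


Date: March 23
Astronomical Spring (approx.; exact equinox/solstice day varies by year): March 20 to June 20
March 23 falls within the Spring window

Spring


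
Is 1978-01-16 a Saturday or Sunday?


Anchor: Jan 1, 1978. With p = 1978 - 1 = 1977: (p + p//4 - p//100 + p//400) mod 7 = (1977 + 494 - 19 + 4) mod 7 = 2456 mod 7 = 6 -> Sunday (Mon=0 ... Sun=6)
Day of year: 16; offset = 15
Weekday index = (6 + 15) mod 7 = 0 -> Monday
Weekend days: Saturday, Sunday

No


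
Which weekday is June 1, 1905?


Target: June 1, 1905
Anchor: Jan 1, 1905. With p = 1905 - 1 = 1904: (p + p//4 - p//100 + p//400) mod 7 = (1904 + 476 - 19 + 4) mod 7 = 2365 mod 7 = 6 -> Sunday (Mon=0 ... Sun=6)
Days before June (Jan-May): 151 days
Weekday index = (6 + 151) mod 7 = 3

Thursday


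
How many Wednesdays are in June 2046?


June 2046 has 30 days
Anchor: Jan 1, 2046. With p = 2046 - 1 = 2045: (p + p//4 - p//100 + p//400) mod 7 = (2045 + 511 - 20 + 5) mod 7 = 2541 mod 7 = 0 -> Monday (Mon=0 ... Sun=6)
Days before June (Jan-May): 151; June 1 index = (0 + 151) mod 7 = 4 -> Friday
First Wednesday is June 6
Wednesdays: 6, 13, 20, 27

4 Wednesdays


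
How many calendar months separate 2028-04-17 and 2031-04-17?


From April 2028 to April 2031
3 years * 12 = 36 months = 36

36 months


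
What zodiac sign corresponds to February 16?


Date: February 16
Conventional tropical zodiac dates: Aquarius from January 20 onward; Pisces starts February 19
February 16 falls within the Aquarius range

Aquarius


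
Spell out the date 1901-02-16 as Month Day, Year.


ISO 1901-02-16 parses as year=1901, month=02, day=16
Month 2 -> February

February 16, 1901


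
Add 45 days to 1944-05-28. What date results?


Start: 1944-05-28, add 45 days
May 1944 has 31 days: 31 - 28 = 3 days to May 31 -> 42 left
June 1944 has 30 days -> 12 left
July 1944: 12 <= 31 -> lands on July 12

Result: 1944-07-12


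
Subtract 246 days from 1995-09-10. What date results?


Start: 1995-09-10, subtract 246 days
Back 10 days from September 10 reaches August 31, 1995 -> 236 left
August 1995 has 31 days -> back to July 31, 1995 -> 205 left
July 1995 has 31 days -> back to June 30, 1995 -> 174 left
June 1995 has 30 days -> back to May 31, 1995 -> 144 left
May 1995 has 31 days -> back to April 30, 1995 -> 113 left
April 1995 has 30 days -> back to March 31, 1995 -> 83 left
March 1995 has 31 days -> back to February 28, 1995 -> 52 left
February 1995 has 28 days -> back to January 31, 1995 -> 24 left
January 1995: 31 - 24 = 7 -> lands on January 7

Result: 1995-01-07


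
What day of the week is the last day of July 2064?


July 2064 has 31 days
Anchor: Jan 1, 2064. With p = 2064 - 1 = 2063: (p + p//4 - p//100 + p//400) mod 7 = (2063 + 515 - 20 + 5) mod 7 = 2563 mod 7 = 1 -> Tuesday (Mon=0 ... Sun=6)
Days before July (Jan-Jun): 182; July 1 index = (1 + 182) mod 7 = 1 -> Tuesday
Last day offset: 31 - 1 = 30 days
Weekday index = (1 + 30) mod 7 = 3

Thursday, July 31


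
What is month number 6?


Month 6 of 12

June


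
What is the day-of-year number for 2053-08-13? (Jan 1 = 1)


Date: August 13, 2053
Days in months 1 through 7: 212
Plus 13 days in August

Day of year: 225


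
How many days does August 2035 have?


August 2035

31 days


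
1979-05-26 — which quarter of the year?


Month: May (month 5)
Q1: Jan-Mar, Q2: Apr-Jun, Q3: Jul-Sep, Q4: Oct-Dec

Q2


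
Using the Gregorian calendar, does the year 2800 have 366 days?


Gregorian leap year rule: divisible by 4, but not by 100, unless also by 400.
2800 is divisible by 400 -> leap year

Yes


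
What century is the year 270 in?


Century = (year - 1) // 100 + 1
= (270 - 1) // 100 + 1
= 269 // 100 + 1
= 2 + 1

3rd century


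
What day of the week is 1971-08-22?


Date: August 22, 1971
Anchor: Jan 1, 1971. With p = 1971 - 1 = 1970: (p + p//4 - p//100 + p//400) mod 7 = (1970 + 492 - 19 + 4) mod 7 = 2447 mod 7 = 4 -> Friday (Mon=0 ... Sun=6)
Days before August (Jan-Jul): 212; offset = 212 + 22 - 1 = 233
Weekday index = (4 + 233) mod 7 = 6

Day of the week: Sunday


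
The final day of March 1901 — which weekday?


March 1901 has 31 days
Anchor: Jan 1, 1901. With p = 1901 - 1 = 1900: (p + p//4 - p//100 + p//400) mod 7 = (1900 + 475 - 19 + 4) mod 7 = 2360 mod 7 = 1 -> Tuesday (Mon=0 ... Sun=6)
Days before March (Jan-Feb): 59; March 1 index = (1 + 59) mod 7 = 4 -> Friday
Last day offset: 31 - 1 = 30 days
Weekday index = (4 + 30) mod 7 = 6

Sunday, March 31


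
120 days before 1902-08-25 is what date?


Start: 1902-08-25, subtract 120 days
Back 25 days from August 25 reaches July 31, 1902 -> 95 left
July 1902 has 31 days -> back to June 30, 1902 -> 64 left
June 1902 has 30 days -> back to May 31, 1902 -> 34 left
May 1902 has 31 days -> back to April 30, 1902 -> 3 left
April 1902: 30 - 3 = 27 -> lands on April 27

Result: 1902-04-27


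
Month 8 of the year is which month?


Month 8 of 12

August


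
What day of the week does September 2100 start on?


Target: September 1, 2100
Anchor: Jan 1, 2100. With p = 2100 - 1 = 2099: (p + p//4 - p//100 + p//400) mod 7 = (2099 + 524 - 20 + 5) mod 7 = 2608 mod 7 = 4 -> Friday (Mon=0 ... Sun=6)
Days before September (Jan-Aug): 243 days
Weekday index = (4 + 243) mod 7 = 2

Wednesday


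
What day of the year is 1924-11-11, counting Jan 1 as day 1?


Date: November 11, 1924
Days in months 1 through 10: 305
Plus 11 days in November

Day of year: 316


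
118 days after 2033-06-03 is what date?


Start: 2033-06-03, add 118 days
June 2033 has 30 days: 30 - 3 = 27 days to June 30 -> 91 left
July 2033 has 31 days -> 60 left
August 2033 has 31 days -> 29 left
September 2033: 29 <= 30 -> lands on September 29

Result: 2033-09-29


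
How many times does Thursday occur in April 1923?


April 1923 has 30 days
Anchor: Jan 1, 1923. With p = 1923 - 1 = 1922: (p + p//4 - p//100 + p//400) mod 7 = (1922 + 480 - 19 + 4) mod 7 = 2387 mod 7 = 0 -> Monday (Mon=0 ... Sun=6)
Days before April (Jan-Mar): 90; April 1 index = (0 + 90) mod 7 = 6 -> Sunday
First Thursday is April 5
Thursdays: 5, 12, 19, 26

4 Thursdays


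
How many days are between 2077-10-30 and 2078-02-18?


From 2077-10-30 to 2078-02-18
2077-10-30: days before October = 31 + 28 + 31 + 30 + 31 + 30 + 31 + 31 + 30 = 273 (2077 is not a leap year); day of year = 273 + 30 = 303
2078-02-18: days before February = 31; day of year = 31 + 18 = 49
Rest of 2077: 365 - 303 = 62
Total = 62 + 49 = 111

111 days


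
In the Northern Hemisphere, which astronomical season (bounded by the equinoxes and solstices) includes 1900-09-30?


Date: September 30
Astronomical Autumn (approx.; exact equinox/solstice day varies by year): September 22 to December 20
September 30 falls within the Autumn window

Autumn


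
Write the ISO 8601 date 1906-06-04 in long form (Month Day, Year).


ISO 1906-06-04 parses as year=1906, month=06, day=04
Month 6 -> June

June 4, 1906


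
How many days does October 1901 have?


October 1901

31 days


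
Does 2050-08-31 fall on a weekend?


Anchor: Jan 1, 2050. With p = 2050 - 1 = 2049: (p + p//4 - p//100 + p//400) mod 7 = (2049 + 512 - 20 + 5) mod 7 = 2546 mod 7 = 5 -> Saturday (Mon=0 ... Sun=6)
Day of year: 243; offset = 242
Weekday index = (5 + 242) mod 7 = 2 -> Wednesday
Weekend days: Saturday, Sunday

No


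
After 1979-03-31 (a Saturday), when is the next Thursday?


Current: Saturday
Target: Thursday
Days ahead: 5

Next Thursday: 1979-04-05


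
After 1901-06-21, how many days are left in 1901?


Day of year: 172 of 365
Remaining = 365 - 172

193 days


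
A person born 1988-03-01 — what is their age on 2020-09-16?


Birth: 1988-03-01
Reference: 2020-09-16
Year difference: 2020 - 1988 = 32

32 years old


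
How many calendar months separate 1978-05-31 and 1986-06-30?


From May 1978 to June 1986
8 years * 12 = 96 months, plus 1 month = 97

97 months


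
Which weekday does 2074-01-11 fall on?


Date: January 11, 2074
Anchor: Jan 1, 2074. With p = 2074 - 1 = 2073: (p + p//4 - p//100 + p//400) mod 7 = (2073 + 518 - 20 + 5) mod 7 = 2576 mod 7 = 0 -> Monday (Mon=0 ... Sun=6)
Days into year = 11 - 1 = 10
Weekday index = (0 + 10) mod 7 = 3

Day of the week: Thursday


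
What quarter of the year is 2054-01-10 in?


Month: January (month 1)
Q1: Jan-Mar, Q2: Apr-Jun, Q3: Jul-Sep, Q4: Oct-Dec

Q1


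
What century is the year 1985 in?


Century = (year - 1) // 100 + 1
= (1985 - 1) // 100 + 1
= 1984 // 100 + 1
= 19 + 1

20th century


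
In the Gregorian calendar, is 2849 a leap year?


Gregorian leap year rule: divisible by 4, but not by 100, unless also by 400.
2849 is not divisible by 4 -> not a leap year

No


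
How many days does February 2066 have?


February 2066 (leap year: no)

28 days


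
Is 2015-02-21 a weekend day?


Anchor: Jan 1, 2015. With p = 2015 - 1 = 2014: (p + p//4 - p//100 + p//400) mod 7 = (2014 + 503 - 20 + 5) mod 7 = 2502 mod 7 = 3 -> Thursday (Mon=0 ... Sun=6)
Day of year: 52; offset = 51
Weekday index = (3 + 51) mod 7 = 5 -> Saturday
Weekend days: Saturday, Sunday

Yes


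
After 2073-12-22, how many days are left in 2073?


Day of year: 356 of 365
Remaining = 365 - 356

9 days


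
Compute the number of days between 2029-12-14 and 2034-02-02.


From 2029-12-14 to 2034-02-02
2029-12-14: days before December = 31 + 28 + 31 + 30 + 31 + 30 + 31 + 31 + 30 + 31 + 30 = 334 (2029 is not a leap year); day of year = 334 + 14 = 348
2034-02-02: days before February = 31; day of year = 31 + 2 = 33
Rest of 2029: 365 - 348 = 17
Full years 2030 (365), 2031 (365), 2032 (366), 2033 (365): 1461
Total = 17 + 1461 + 33 = 1511

1511 days


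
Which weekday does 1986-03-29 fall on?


Date: March 29, 1986
Anchor: Jan 1, 1986. With p = 1986 - 1 = 1985: (p + p//4 - p//100 + p//400) mod 7 = (1985 + 496 - 19 + 4) mod 7 = 2466 mod 7 = 2 -> Wednesday (Mon=0 ... Sun=6)
Days before March (Jan-Feb): 59; offset = 59 + 29 - 1 = 87
Weekday index = (2 + 87) mod 7 = 5

Day of the week: Saturday


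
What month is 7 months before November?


November is month 11
11 - 7 = 4

April


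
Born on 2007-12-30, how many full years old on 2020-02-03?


Birth: 2007-12-30
Reference: 2020-02-03
Year difference: 2020 - 2007 = 13
Birthday not yet reached in 2020, subtract 1

12 years old


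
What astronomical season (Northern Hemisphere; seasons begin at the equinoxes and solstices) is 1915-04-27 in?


Date: April 27
Astronomical Spring (approx.; exact equinox/solstice day varies by year): March 20 to June 20
April 27 falls within the Spring window

Spring


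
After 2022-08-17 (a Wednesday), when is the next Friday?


Current: Wednesday
Target: Friday
Days ahead: 2

Next Friday: 2022-08-19


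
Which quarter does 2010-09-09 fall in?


Month: September (month 9)
Q1: Jan-Mar, Q2: Apr-Jun, Q3: Jul-Sep, Q4: Oct-Dec

Q3


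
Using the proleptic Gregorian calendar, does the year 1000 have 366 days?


Gregorian leap year rule: divisible by 4, but not by 100, unless also by 400.
1000 is divisible by 100 but not 400 -> not a leap year

No


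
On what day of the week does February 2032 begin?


Target: February 1, 2032
Anchor: Jan 1, 2032. With p = 2032 - 1 = 2031: (p + p//4 - p//100 + p//400) mod 7 = (2031 + 507 - 20 + 5) mod 7 = 2523 mod 7 = 3 -> Thursday (Mon=0 ... Sun=6)
Days before February (Jan): 31 days
Weekday index = (3 + 31) mod 7 = 6

Sunday


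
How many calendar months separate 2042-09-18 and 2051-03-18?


From September 2042 to March 2051
9 years * 12 = 108 months, minus 6 months = 102

102 months


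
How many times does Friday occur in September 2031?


September 2031 has 30 days
Anchor: Jan 1, 2031. With p = 2031 - 1 = 2030: (p + p//4 - p//100 + p//400) mod 7 = (2030 + 507 - 20 + 5) mod 7 = 2522 mod 7 = 2 -> Wednesday (Mon=0 ... Sun=6)
Days before September (Jan-Aug): 243; September 1 index = (2 + 243) mod 7 = 0 -> Monday
First Friday is September 5
Fridays: 5, 12, 19, 26

4 Fridays


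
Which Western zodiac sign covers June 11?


Date: June 11
Conventional tropical zodiac dates: Gemini from May 21 onward; Cancer starts June 21
June 11 falls within the Gemini range

Gemini


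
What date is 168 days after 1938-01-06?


Start: 1938-01-06, add 168 days
January 1938 has 31 days: 31 - 6 = 25 days to January 31 -> 143 left
February 1938 has 28 days -> 115 left
March 1938 has 31 days -> 84 left
April 1938 has 30 days -> 54 left
May 1938 has 31 days -> 23 left
June 1938: 23 <= 30 -> lands on June 23

Result: 1938-06-23


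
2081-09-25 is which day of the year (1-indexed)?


Date: September 25, 2081
Days in months 1 through 8: 243
Plus 25 days in September

Day of year: 268


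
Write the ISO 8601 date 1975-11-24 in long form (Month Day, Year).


ISO 1975-11-24 parses as year=1975, month=11, day=24
Month 11 -> November

November 24, 1975


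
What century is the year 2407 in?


Century = (year - 1) // 100 + 1
= (2407 - 1) // 100 + 1
= 2406 // 100 + 1
= 24 + 1

25th century


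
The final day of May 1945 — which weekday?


May 1945 has 31 days
Anchor: Jan 1, 1945. With p = 1945 - 1 = 1944: (p + p//4 - p//100 + p//400) mod 7 = (1944 + 486 - 19 + 4) mod 7 = 2415 mod 7 = 0 -> Monday (Mon=0 ... Sun=6)
Days before May (Jan-Apr): 120; May 1 index = (0 + 120) mod 7 = 1 -> Tuesday
Last day offset: 31 - 1 = 30 days
Weekday index = (1 + 30) mod 7 = 3

Thursday, May 31


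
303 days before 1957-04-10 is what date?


Start: 1957-04-10, subtract 303 days
Back 10 days from April 10 reaches March 31, 1957 -> 293 left
March 1957 has 31 days -> back to February 28, 1957 -> 262 left
February 1957 has 28 days -> back to January 31, 1957 -> 234 left
January 1957 has 31 days -> back to December 31, 1956 -> 203 left
December 1956 has 31 days -> back to November 30, 1956 -> 172 left
November 1956 has 30 days -> back to October 31, 1956 -> 142 left
October 1956 has 31 days -> back to September 30, 1956 -> 111 left
September 1956 has 30 days -> back to August 31, 1956 -> 81 left
August 1956 has 31 days -> back to July 31, 1956 -> 50 left
July 1956 has 31 days -> back to June 30, 1956 -> 19 left
June 1956: 30 - 19 = 11 -> lands on June 11

Result: 1956-06-11


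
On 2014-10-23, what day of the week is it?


Date: October 23, 2014
Anchor: Jan 1, 2014. With p = 2014 - 1 = 2013: (p + p//4 - p//100 + p//400) mod 7 = (2013 + 503 - 20 + 5) mod 7 = 2501 mod 7 = 2 -> Wednesday (Mon=0 ... Sun=6)
Days before October (Jan-Sep): 273; offset = 273 + 23 - 1 = 295
Weekday index = (2 + 295) mod 7 = 3

Day of the week: Thursday


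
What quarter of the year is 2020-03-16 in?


Month: March (month 3)
Q1: Jan-Mar, Q2: Apr-Jun, Q3: Jul-Sep, Q4: Oct-Dec

Q1


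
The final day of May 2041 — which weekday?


May 2041 has 31 days
Anchor: Jan 1, 2041. With p = 2041 - 1 = 2040: (p + p//4 - p//100 + p//400) mod 7 = (2040 + 510 - 20 + 5) mod 7 = 2535 mod 7 = 1 -> Tuesday (Mon=0 ... Sun=6)
Days before May (Jan-Apr): 120; May 1 index = (1 + 120) mod 7 = 2 -> Wednesday
Last day offset: 31 - 1 = 30 days
Weekday index = (2 + 30) mod 7 = 4

Friday, May 31


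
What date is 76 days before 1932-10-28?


Start: 1932-10-28, subtract 76 days
Back 28 days from October 28 reaches September 30, 1932 -> 48 left
September 1932 has 30 days -> back to August 31, 1932 -> 18 left
August 1932: 31 - 18 = 13 -> lands on August 13

Result: 1932-08-13


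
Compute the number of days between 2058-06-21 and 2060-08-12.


From 2058-06-21 to 2060-08-12
2058-06-21: days before June = 31 + 28 + 31 + 30 + 31 = 151 (2058 is not a leap year); day of year = 151 + 21 = 172
2060-08-12: days before August = 31 + 29 + 31 + 30 + 31 + 30 + 31 = 213 (2060 is a leap year); day of year = 213 + 12 = 225
Rest of 2058: 365 - 172 = 193
Full years 2059 (365): 365
Total = 193 + 365 + 225 = 783

783 days


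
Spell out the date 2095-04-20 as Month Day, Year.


ISO 2095-04-20 parses as year=2095, month=04, day=20
Month 4 -> April

April 20, 2095


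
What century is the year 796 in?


Century = (year - 1) // 100 + 1
= (796 - 1) // 100 + 1
= 795 // 100 + 1
= 7 + 1

8th century


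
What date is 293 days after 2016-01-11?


Start: 2016-01-11, add 293 days
January 2016 has 31 days: 31 - 11 = 20 days to January 31 -> 273 left
February 2016 has 29 days -> 244 left
March 2016 has 31 days -> 213 left
April 2016 has 30 days -> 183 left
May 2016 has 31 days -> 152 left
June 2016 has 30 days -> 122 left
July 2016 has 31 days -> 91 left
August 2016 has 31 days -> 60 left
September 2016 has 30 days -> 30 left
October 2016: 30 <= 31 -> lands on October 30

Result: 2016-10-30


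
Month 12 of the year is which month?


Month 12 of 12

December


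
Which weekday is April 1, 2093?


Target: April 1, 2093
Anchor: Jan 1, 2093. With p = 2093 - 1 = 2092: (p + p//4 - p//100 + p//400) mod 7 = (2092 + 523 - 20 + 5) mod 7 = 2600 mod 7 = 3 -> Thursday (Mon=0 ... Sun=6)
Days before April (Jan-Mar): 90 days
Weekday index = (3 + 90) mod 7 = 2

Wednesday


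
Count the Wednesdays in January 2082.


January 2082 has 31 days
Anchor: Jan 1, 2082. With p = 2082 - 1 = 2081: (p + p//4 - p//100 + p//400) mod 7 = (2081 + 520 - 20 + 5) mod 7 = 2586 mod 7 = 3 -> Thursday (Mon=0 ... Sun=6)
January 1 is the anchor itself -> Thursday
First Wednesday is January 7
Wednesdays: 7, 14, 21, 28

4 Wednesdays


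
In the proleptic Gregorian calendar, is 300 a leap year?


Gregorian leap year rule: divisible by 4, but not by 100, unless also by 400.
300 is divisible by 100 but not 400 -> not a leap year

No


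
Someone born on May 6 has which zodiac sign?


Date: May 6
Conventional tropical zodiac dates: Taurus from April 20 onward; Gemini starts May 21
May 6 falls within the Taurus range

Taurus


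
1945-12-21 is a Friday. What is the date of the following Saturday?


Current: Friday
Target: Saturday
Days ahead: 1

Next Saturday: 1945-12-22


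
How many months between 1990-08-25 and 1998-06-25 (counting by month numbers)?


From August 1990 to June 1998
8 years * 12 = 96 months, minus 2 months = 94

94 months


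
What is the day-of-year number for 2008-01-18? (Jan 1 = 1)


Date: January 18, 2008
No months before January
Plus 18 days in January

Day of year: 18


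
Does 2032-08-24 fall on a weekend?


Anchor: Jan 1, 2032. With p = 2032 - 1 = 2031: (p + p//4 - p//100 + p//400) mod 7 = (2031 + 507 - 20 + 5) mod 7 = 2523 mod 7 = 3 -> Thursday (Mon=0 ... Sun=6)
Day of year: 237; offset = 236
Weekday index = (3 + 236) mod 7 = 1 -> Tuesday
Weekend days: Saturday, Sunday

No


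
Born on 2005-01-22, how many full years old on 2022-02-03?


Birth: 2005-01-22
Reference: 2022-02-03
Year difference: 2022 - 2005 = 17

17 years old


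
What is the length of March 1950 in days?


March 1950

31 days


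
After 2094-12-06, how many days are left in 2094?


Day of year: 340 of 365
Remaining = 365 - 340

25 days


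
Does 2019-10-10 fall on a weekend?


Anchor: Jan 1, 2019. With p = 2019 - 1 = 2018: (p + p//4 - p//100 + p//400) mod 7 = (2018 + 504 - 20 + 5) mod 7 = 2507 mod 7 = 1 -> Tuesday (Mon=0 ... Sun=6)
Day of year: 283; offset = 282
Weekday index = (1 + 282) mod 7 = 3 -> Thursday
Weekend days: Saturday, Sunday

No


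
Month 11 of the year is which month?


Month 11 of 12

November


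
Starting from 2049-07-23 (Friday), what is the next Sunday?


Current: Friday
Target: Sunday
Days ahead: 2

Next Sunday: 2049-07-25


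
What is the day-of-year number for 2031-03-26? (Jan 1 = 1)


Date: March 26, 2031
Days in months 1 through 2: 59
Plus 26 days in March

Day of year: 85


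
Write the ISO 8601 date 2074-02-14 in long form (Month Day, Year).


ISO 2074-02-14 parses as year=2074, month=02, day=14
Month 2 -> February

February 14, 2074


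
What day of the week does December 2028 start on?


Target: December 1, 2028
Anchor: Jan 1, 2028. With p = 2028 - 1 = 2027: (p + p//4 - p//100 + p//400) mod 7 = (2027 + 506 - 20 + 5) mod 7 = 2518 mod 7 = 5 -> Saturday (Mon=0 ... Sun=6)
Days before December (Jan-Nov): 335 days
Weekday index = (5 + 335) mod 7 = 4

Friday


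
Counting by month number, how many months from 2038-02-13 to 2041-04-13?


From February 2038 to April 2041
3 years * 12 = 36 months, plus 2 months = 38

38 months


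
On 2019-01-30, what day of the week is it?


Date: January 30, 2019
Anchor: Jan 1, 2019. With p = 2019 - 1 = 2018: (p + p//4 - p//100 + p//400) mod 7 = (2018 + 504 - 20 + 5) mod 7 = 2507 mod 7 = 1 -> Tuesday (Mon=0 ... Sun=6)
Days into year = 30 - 1 = 29
Weekday index = (1 + 29) mod 7 = 2

Day of the week: Wednesday


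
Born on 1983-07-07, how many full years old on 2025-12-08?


Birth: 1983-07-07
Reference: 2025-12-08
Year difference: 2025 - 1983 = 42

42 years old


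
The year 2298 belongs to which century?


Century = (year - 1) // 100 + 1
= (2298 - 1) // 100 + 1
= 2297 // 100 + 1
= 22 + 1

23rd century


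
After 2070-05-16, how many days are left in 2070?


Day of year: 136 of 365
Remaining = 365 - 136

229 days
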